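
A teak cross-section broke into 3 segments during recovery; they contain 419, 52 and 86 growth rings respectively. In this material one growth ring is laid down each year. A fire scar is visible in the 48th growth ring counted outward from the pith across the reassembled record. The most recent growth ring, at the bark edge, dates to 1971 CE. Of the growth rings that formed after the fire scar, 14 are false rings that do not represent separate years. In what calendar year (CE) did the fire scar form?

1476 CE

Total growth rings = 419 + 52 + 86 = 557.
557 − 48 = 509 growth rings lie beyond the fire scar toward the bark edge.
Excluding 14 false growth rings: 509 − 14 = 495.
The growth ring at the bark edge is 1971 CE, so the fire scar dates to 1971 − 495 = 1476 CE.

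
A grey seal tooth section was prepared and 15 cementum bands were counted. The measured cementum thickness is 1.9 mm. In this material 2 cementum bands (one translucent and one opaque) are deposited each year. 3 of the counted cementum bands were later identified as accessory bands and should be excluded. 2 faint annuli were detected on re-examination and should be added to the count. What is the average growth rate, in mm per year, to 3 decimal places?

Adjusted count: 15 − 3 + 2 = 14 cementum bands.
With 2 cementum bands per year, 14 / 2 = 7 years.
1.9 mm over 7 years gives 1.9 / 7 ≈ 0.271 mm per year.

0.271 mm per year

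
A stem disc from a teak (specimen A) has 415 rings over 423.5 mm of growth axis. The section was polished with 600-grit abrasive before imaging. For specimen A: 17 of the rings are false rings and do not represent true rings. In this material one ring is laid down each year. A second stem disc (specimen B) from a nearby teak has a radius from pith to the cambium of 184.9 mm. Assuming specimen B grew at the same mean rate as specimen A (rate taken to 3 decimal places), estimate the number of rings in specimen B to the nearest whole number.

174 rings

Specimen A: adjusted count: 415 − 17 = 398 rings.
A: Mean rate = 423.5 mm / 398 years ≈ 1.064 mm/year.
Specimen B: 184.9 mm / 1.064 mm per year = 173.78 years ≈ 174 rings.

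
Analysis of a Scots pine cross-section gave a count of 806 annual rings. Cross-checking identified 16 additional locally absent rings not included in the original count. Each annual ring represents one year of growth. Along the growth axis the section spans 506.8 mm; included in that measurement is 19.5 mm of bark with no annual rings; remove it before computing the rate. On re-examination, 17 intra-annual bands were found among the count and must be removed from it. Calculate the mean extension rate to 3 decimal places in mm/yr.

Correcting the raw count gives 806 − 17 + 16 = 805 true annual rings.
Net length = 506.8 − 19.5 = 487.3 mm.
Extension rate ≈ 487.3 / 805 = 0.605 mm/yr.

0.605 mm/yr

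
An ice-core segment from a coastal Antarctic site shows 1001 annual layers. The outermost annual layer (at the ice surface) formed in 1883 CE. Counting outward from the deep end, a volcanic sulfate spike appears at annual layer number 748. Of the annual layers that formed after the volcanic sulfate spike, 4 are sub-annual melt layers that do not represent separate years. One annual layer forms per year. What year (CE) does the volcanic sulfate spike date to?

The volcanic sulfate spike sits at annual layer 748 from the deep end, so 1001 − 748 = 253 annual layers formed after it.
253 − 4 false = 249 true annual layers after the volcanic sulfate spike.
1883 − 249 = 1634 CE.

1634 CE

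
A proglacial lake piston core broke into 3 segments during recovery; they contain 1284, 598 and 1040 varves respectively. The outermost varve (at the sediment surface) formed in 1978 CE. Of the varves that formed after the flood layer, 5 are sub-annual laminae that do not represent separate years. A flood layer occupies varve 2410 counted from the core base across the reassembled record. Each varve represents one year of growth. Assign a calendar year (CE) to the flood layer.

1471 CE

Total varves = 1284 + 598 + 1040 = 2922.
The flood layer sits at varve 2410 from the core base, so 2922 − 2410 = 512 varves formed after it.
Removing the 5 false varves leaves 512 − 5 = 507 true varves beyond the flood layer.
1978 − 507 = 1471 CE.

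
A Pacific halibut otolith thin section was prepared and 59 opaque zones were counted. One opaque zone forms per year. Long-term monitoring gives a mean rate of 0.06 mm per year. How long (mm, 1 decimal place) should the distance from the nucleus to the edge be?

3.5 mm

The record spans 59 years at 0.06 mm per year.
Length ≈ 0.06 × 59 = 3.5 mm.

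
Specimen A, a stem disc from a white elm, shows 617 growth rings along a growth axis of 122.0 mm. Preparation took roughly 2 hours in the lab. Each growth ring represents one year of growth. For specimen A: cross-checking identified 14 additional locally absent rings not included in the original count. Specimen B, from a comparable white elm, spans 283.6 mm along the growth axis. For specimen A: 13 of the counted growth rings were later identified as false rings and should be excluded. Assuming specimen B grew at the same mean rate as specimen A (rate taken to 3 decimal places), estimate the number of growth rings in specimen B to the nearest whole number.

1440 growth rings

Specimen A: after corrections the count is 617 − 13 + 14 = 618 growth rings.
A: Mean rate = 122.0 mm / 618 years ≈ 0.197 mm/yr.
Specimen B: 283.6 mm / 0.197 mm per year = 1439.59 years ≈ 1440 growth rings.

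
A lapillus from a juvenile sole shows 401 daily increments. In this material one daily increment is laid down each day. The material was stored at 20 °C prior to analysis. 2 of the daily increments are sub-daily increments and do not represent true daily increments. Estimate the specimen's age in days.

399 days

Correcting the raw count gives 401 − 2 = 399 true daily increments.
At one daily increment per day, that is 399 days.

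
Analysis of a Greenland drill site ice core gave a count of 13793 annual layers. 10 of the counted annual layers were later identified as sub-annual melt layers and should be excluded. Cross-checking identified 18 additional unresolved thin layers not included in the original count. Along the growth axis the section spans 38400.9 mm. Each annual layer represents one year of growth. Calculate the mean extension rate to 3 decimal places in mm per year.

2.782 mm per year

After corrections the count is 13793 − 10 + 18 = 13801 annual layers.
Mean rate = 38400.9 mm / 13801 years ≈ 2.782 mm per year.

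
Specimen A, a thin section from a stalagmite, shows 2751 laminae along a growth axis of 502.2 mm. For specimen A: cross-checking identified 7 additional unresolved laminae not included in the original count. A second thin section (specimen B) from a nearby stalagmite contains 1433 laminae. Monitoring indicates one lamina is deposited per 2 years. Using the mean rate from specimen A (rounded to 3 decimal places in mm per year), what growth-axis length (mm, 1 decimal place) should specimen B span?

Specimen A: true lamina count = 2751 + 7 = 2758.
Specimen A: 2758 laminae at 2 years each span 2758 × 2 = 5516 years.
A: Extension rate ≈ 502.2 / 5516 = 0.091 mm per year.
Specimen B: 1433 laminae at 2 years each span 1433 × 2 = 2866 years. B's length ≈ 0.091 × 2866 = 260.8 mm.

260.8 mm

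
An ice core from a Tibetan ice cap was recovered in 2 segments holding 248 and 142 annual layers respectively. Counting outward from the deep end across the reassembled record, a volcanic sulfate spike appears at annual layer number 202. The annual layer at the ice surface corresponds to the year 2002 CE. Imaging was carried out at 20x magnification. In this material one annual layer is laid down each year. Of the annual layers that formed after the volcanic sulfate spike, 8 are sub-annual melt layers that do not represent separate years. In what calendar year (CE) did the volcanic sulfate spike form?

1822 CE

Total annual layers = 248 + 142 = 390.
The volcanic sulfate spike sits at annual layer 202 from the deep end, so 390 − 202 = 188 annual layers formed after it.
Removing the 8 false annual layers leaves 188 − 8 = 180 true annual layers beyond the volcanic sulfate spike.
2002 − 180 = 1822 CE.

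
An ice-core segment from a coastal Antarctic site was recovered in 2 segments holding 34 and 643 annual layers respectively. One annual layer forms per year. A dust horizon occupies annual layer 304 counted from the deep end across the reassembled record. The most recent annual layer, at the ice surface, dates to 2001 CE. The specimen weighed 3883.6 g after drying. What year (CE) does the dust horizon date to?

1628 CE

Total annual layers = 34 + 643 = 677.
Between annual layer 304 and the ice surface there are 677 − 304 = 373 annual layers.
The annual layer at the ice surface is 2001 CE, so the dust horizon dates to 2001 − 373 = 1628 CE.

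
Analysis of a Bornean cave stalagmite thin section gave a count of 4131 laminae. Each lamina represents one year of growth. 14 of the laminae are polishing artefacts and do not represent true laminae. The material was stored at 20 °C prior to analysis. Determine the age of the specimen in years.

Correcting the raw count gives 4131 − 14 = 4117 true laminae.
At one lamina per year, that is 4117 years.

4117 years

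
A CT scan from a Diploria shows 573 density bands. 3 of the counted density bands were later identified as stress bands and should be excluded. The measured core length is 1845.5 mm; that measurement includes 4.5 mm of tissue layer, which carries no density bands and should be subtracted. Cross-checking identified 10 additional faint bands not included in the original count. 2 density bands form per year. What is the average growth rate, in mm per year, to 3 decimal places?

6.348 mm per year

True density band count = 573 − 3 + 10 = 580.
580 density bands at 2 per year is 580 / 2 = 290 years.
Net length = 1845.5 − 4.5 = 1841.0 mm.
Extension rate ≈ 1841.0 / 290 = 6.348 mm per year.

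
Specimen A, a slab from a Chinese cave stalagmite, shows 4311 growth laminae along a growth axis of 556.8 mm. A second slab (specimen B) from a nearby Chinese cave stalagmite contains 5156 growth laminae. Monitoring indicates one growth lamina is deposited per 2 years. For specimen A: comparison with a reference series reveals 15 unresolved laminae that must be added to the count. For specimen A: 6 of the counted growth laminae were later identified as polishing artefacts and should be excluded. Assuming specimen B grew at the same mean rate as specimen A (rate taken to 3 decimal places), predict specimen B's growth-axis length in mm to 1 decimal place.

660.0 mm

Specimen A: correcting the raw count gives 4311 − 6 + 15 = 4320 true growth laminae.
Specimen A: multiplying by 2 years per growth lamina: 4320 × 2 = 8640 years.
A: Mean rate = 556.8 mm / 8640 years ≈ 0.064 mm/year.
Specimen B: multiplying by 2 years per growth lamina: 5156 × 2 = 10312 years. Length of B = 0.064 × 10312 = 660.0 mm.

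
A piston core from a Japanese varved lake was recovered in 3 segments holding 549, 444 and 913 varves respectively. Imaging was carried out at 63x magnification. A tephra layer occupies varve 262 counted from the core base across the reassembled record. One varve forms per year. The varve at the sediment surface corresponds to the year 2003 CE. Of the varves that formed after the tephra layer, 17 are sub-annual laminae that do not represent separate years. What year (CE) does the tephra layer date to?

376 CE

Total varves = 549 + 444 + 913 = 1906.
1906 − 262 = 1644 varves lie beyond the tephra layer toward the sediment surface.
Excluding 17 false varves: 1644 − 17 = 1627.
Counting back 1627 years from 2003 CE places the tephra layer in 2003 − 1627 = 376 CE.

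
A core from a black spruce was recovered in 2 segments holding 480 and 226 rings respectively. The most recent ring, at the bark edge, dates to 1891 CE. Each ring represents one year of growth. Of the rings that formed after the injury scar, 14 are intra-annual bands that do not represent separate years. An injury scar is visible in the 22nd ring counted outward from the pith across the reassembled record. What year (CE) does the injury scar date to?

1221 CE

Total rings = 480 + 226 = 706.
The injury scar sits at ring 22 from the pith, so 706 − 22 = 684 rings formed after it.
684 − 14 false = 670 true rings after the injury scar.
The ring at the bark edge is 1891 CE, so the injury scar dates to 1891 − 670 = 1221 CE.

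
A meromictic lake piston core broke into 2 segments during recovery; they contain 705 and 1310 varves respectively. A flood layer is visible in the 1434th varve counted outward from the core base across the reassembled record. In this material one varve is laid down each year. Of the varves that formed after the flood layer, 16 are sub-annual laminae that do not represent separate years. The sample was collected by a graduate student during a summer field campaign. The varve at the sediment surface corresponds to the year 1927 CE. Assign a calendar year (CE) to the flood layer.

Total varves = 705 + 1310 = 2015.
Between varve 1434 and the sediment surface there are 2015 − 1434 = 581 varves.
581 − 16 false = 565 true varves after the flood layer.
The varve at the sediment surface is 1927 CE, so the flood layer dates to 1927 − 565 = 1362 CE.

1362 CE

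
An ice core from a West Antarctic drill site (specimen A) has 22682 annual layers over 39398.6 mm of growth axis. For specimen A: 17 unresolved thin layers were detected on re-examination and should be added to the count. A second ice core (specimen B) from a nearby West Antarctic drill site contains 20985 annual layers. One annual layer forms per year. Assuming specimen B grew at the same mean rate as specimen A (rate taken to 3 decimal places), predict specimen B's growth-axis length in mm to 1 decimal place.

36430.0 mm

Specimen A: after corrections the count is 22682 + 17 = 22699 annual layers.
A: 39398.6 mm over 22699 years gives 39398.6 / 22699 ≈ 1.736 mm/yr.
Length of B = 1.736 × 20985 = 36430.0 mm.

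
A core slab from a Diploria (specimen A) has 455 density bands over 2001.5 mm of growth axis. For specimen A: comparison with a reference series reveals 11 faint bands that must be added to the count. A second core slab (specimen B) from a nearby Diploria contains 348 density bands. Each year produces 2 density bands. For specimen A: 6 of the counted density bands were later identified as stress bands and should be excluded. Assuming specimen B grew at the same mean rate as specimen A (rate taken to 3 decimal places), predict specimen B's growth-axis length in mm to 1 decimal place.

1514.1 mm

Specimen A: true density band count = 455 − 6 + 11 = 460.
Specimen A: dividing by 2 density bands per year: 460 / 2 = 230 years.
A: Extension rate ≈ 2001.5 / 230 = 8.702 mm/year.
Specimen B: with 2 density bands per year, 348 / 2 = 174 years. B's length ≈ 8.702 × 174 = 1514.1 mm.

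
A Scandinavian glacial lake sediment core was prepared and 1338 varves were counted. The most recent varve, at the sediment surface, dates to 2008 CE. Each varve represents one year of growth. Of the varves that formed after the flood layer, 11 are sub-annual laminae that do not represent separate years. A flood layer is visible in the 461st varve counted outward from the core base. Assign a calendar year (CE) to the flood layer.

1338 − 461 = 877 varves lie beyond the flood layer toward the sediment surface.
Removing the 11 false varves leaves 877 − 11 = 866 true varves beyond the flood layer.
2008 − 866 = 1142 CE.

1142 CE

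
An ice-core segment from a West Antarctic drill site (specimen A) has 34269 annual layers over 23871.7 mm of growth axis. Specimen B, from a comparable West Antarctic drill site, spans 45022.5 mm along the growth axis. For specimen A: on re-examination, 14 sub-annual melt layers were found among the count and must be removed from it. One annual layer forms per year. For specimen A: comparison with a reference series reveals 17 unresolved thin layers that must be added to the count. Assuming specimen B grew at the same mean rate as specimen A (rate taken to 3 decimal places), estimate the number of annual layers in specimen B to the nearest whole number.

Specimen A: adjusted count: 34269 − 14 + 17 = 34272 annual layers.
A: Extension rate ≈ 23871.7 / 34272 = 0.697 mm/year.
For B, 45022.5 / 0.697 = 64594.69 years ≈ 64595 annual layers.

64595 annual layers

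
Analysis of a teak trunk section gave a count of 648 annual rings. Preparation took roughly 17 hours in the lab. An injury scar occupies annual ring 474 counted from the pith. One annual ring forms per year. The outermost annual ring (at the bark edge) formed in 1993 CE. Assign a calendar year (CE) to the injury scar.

1819 CE

Between annual ring 474 and the bark edge there are 648 − 474 = 174 annual rings.
The annual ring at the bark edge is 1993 CE, so the injury scar dates to 1993 − 174 = 1819 CE.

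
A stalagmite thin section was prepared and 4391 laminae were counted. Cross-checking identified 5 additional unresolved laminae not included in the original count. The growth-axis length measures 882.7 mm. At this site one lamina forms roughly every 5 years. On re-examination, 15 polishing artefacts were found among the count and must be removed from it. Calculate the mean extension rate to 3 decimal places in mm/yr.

After corrections the count is 4391 − 15 + 5 = 4381 laminae.
Multiplying by 5 years per lamina: 4381 × 5 = 21905 years.
882.7 mm over 21905 years gives 882.7 / 21905 ≈ 0.040 mm/yr.

0.040 mm/yr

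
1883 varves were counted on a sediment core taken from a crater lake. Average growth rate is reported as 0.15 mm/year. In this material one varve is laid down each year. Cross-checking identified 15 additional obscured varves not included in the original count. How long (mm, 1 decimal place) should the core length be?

Adjusted count: 1883 + 15 = 1898 varves.
Length ≈ 0.15 × 1898 = 284.7 mm.

284.7 mm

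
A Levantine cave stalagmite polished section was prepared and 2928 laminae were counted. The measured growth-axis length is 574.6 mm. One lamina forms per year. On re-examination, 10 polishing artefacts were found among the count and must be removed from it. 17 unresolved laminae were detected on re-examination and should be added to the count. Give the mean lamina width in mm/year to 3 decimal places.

After corrections the count is 2928 − 10 + 17 = 2935 laminae.
574.6 mm over 2935 years gives 574.6 / 2935 ≈ 0.196 mm/year.

0.196 mm/year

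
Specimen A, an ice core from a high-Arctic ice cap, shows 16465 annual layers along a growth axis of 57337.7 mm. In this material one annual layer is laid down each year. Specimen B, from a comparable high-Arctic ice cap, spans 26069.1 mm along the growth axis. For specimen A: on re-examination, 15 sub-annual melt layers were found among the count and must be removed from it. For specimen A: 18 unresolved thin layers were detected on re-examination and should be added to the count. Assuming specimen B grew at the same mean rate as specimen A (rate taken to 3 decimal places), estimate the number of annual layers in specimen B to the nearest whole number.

7487 annual layers

Specimen A: after corrections the count is 16465 − 15 + 18 = 16468 annual layers.
A: 57337.7 mm over 16468 years gives 57337.7 / 16468 ≈ 3.482 mm per year.
For B, 26069.1 / 3.482 = 7486.82 years ≈ 7487 annual layers.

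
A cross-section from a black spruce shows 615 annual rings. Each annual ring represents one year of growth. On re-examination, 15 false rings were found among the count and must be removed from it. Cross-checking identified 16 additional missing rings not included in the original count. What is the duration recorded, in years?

616 yr

Correcting the raw count gives 615 − 15 + 16 = 616 true annual rings.
With a one-to-one annual ring periodicity this is 616 years.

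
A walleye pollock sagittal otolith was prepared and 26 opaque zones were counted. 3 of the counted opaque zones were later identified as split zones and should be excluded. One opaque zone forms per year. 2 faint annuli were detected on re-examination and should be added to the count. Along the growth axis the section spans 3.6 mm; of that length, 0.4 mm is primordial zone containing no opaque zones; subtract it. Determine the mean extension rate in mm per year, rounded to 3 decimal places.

After corrections the count is 26 − 3 + 2 = 25 opaque zones.
Removing the 0.4 mm offcut leaves 3.6 − 0.4 = 3.2 mm.
Mean rate = 3.2 mm / 25 years ≈ 0.128 mm per year.

0.128 mm per year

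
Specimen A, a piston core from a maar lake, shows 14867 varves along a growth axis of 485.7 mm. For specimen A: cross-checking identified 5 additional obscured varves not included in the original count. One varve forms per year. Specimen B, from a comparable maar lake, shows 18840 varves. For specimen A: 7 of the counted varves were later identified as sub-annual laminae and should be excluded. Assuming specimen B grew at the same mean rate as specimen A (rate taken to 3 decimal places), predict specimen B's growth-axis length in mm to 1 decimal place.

621.7 mm

Specimen A: true varve count = 14867 − 7 + 5 = 14865.
A: Mean rate = 485.7 mm / 14865 years ≈ 0.033 mm per year.
Length of B = 0.033 × 18840 = 621.7 mm.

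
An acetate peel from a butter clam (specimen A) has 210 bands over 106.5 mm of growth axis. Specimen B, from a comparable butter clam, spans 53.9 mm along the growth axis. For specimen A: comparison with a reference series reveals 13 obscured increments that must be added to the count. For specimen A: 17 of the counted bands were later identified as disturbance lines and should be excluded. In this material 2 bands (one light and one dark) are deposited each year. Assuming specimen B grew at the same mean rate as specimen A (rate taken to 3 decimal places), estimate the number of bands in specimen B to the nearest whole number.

104 bands

Specimen A: true band count = 210 − 17 + 13 = 206.
Specimen A: with 2 bands per year, 206 / 2 = 103 years.
A: 106.5 mm over 103 years gives 106.5 / 103 ≈ 1.034 mm/year.
B spans 53.9 / 1.034 = 52.13 years; at 2 bands per year that is 52.13 × 2 ≈ 104 bands.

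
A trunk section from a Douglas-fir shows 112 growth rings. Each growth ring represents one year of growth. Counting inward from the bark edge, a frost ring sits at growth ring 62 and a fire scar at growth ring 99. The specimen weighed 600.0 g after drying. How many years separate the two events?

37 yr

Separation: 99 − 62 = 37 growth rings.
At one growth ring per year, 37 years elapsed between them.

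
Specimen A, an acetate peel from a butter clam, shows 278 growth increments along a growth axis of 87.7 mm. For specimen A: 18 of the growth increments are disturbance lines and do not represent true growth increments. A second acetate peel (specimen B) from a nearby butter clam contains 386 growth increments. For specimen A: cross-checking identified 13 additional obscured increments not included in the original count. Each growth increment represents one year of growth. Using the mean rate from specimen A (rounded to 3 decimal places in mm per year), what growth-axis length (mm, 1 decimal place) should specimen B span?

123.9 mm

Specimen A: adjusted count: 278 − 18 + 13 = 273 growth increments.
A: Mean rate = 87.7 mm / 273 years ≈ 0.321 mm/year.
B's length ≈ 0.321 × 386 = 123.9 mm.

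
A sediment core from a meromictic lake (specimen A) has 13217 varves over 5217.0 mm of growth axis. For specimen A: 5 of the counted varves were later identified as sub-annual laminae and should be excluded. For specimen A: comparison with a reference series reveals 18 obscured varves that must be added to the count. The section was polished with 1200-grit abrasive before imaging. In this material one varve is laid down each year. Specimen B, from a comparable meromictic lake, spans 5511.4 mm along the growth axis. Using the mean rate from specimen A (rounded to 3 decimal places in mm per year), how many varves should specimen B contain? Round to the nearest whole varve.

Specimen A: after corrections the count is 13217 − 5 + 18 = 13230 varves.
A: 5217.0 mm over 13230 years gives 5217.0 / 13230 ≈ 0.394 mm/yr.
B spans 5511.4 / 0.394 = 13988.32 years ≈ 13988 varves.

13988 varves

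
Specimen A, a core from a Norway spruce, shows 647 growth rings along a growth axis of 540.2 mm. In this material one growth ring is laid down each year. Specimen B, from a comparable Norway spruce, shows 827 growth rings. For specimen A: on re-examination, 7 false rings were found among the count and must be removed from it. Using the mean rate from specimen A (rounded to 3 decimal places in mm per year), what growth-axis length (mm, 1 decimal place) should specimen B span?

698.0 mm

Specimen A: correcting the raw count gives 647 − 7 = 640 true growth rings.
A: 540.2 mm over 640 years gives 540.2 / 640 ≈ 0.844 mm/yr.
For B, 0.844 mm/year × 827 years = 698.0 mm.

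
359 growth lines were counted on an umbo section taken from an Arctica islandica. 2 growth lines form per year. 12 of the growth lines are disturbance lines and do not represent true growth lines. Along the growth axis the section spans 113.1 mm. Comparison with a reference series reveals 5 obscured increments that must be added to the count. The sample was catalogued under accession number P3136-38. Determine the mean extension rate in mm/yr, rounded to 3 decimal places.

After corrections the count is 359 − 12 + 5 = 352 growth lines.
Dividing by 2 growth lines per year: 352 / 2 = 176 years.
Mean rate = 113.1 mm / 176 years ≈ 0.643 mm/yr.

0.643 mm/yr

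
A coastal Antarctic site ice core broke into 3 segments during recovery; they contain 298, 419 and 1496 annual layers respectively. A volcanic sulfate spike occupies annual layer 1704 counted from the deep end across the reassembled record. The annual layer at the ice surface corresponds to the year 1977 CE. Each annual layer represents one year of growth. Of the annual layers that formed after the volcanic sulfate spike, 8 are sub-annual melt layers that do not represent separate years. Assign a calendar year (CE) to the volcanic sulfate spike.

1476 CE

Total annual layers = 298 + 419 + 1496 = 2213.
2213 − 1704 = 509 annual layers lie beyond the volcanic sulfate spike toward the ice surface.
Excluding 8 false annual layers: 509 − 8 = 501.
Counting back 501 years from 1977 CE places the volcanic sulfate spike in 1977 − 501 = 1476 CE.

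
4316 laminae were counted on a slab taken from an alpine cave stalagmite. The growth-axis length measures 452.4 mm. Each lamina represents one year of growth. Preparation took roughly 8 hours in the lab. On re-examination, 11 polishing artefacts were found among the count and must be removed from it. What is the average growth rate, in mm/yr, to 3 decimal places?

0.105 mm/yr

True lamina count = 4316 − 11 = 4305.
Mean rate = 452.4 mm / 4305 years ≈ 0.105 mm/yr.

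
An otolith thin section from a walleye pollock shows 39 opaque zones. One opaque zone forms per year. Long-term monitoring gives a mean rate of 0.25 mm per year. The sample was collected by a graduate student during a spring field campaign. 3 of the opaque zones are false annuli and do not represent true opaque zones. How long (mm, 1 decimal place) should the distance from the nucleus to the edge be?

Correcting the raw count gives 39 − 3 = 36 true opaque zones.
36 years at 0.25 mm/year gives 0.25 × 36 = 9.0 mm.

9.0 mm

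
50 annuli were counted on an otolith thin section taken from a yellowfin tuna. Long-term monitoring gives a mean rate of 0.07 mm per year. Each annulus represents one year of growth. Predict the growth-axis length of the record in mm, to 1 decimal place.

3.5 mm

50 years of growth are recorded.
50 years at 0.07 mm/year gives 0.07 × 50 = 3.5 mm.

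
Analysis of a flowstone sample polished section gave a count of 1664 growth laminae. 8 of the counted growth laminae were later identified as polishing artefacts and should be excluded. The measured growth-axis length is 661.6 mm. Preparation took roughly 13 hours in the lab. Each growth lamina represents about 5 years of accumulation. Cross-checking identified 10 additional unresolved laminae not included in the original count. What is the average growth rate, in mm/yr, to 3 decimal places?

0.079 mm/yr

Correcting the raw count gives 1664 − 8 + 10 = 1666 true growth laminae.
Multiplying by 5 years per growth lamina: 1666 × 5 = 8330 years.
Extension rate ≈ 661.6 / 8330 = 0.079 mm/yr.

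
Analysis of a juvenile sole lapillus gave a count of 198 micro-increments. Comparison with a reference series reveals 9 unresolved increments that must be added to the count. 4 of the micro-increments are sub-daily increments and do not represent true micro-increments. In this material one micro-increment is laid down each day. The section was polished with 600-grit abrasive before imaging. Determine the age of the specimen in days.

203 days

True micro-increment count = 198 − 4 + 9 = 203.
With a one-to-one micro-increment periodicity this is 203 days.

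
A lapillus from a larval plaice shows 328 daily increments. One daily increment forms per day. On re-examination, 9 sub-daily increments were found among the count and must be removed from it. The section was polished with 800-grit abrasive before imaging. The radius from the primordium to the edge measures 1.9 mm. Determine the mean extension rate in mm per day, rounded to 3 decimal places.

0.006 mm per day

True daily increment count = 328 − 9 = 319.
1.9 mm over 319 days gives 1.9 / 319 ≈ 0.006 mm per day.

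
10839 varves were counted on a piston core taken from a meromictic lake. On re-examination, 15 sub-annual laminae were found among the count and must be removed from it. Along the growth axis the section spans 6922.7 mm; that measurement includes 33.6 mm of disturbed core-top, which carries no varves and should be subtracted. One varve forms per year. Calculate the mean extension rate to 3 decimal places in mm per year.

True varve count = 10839 − 15 = 10824.
Removing the 33.6 mm offcut leaves 6922.7 − 33.6 = 6889.1 mm.
6889.1 mm over 10824 years gives 6889.1 / 10824 ≈ 0.636 mm per year.

0.636 mm per year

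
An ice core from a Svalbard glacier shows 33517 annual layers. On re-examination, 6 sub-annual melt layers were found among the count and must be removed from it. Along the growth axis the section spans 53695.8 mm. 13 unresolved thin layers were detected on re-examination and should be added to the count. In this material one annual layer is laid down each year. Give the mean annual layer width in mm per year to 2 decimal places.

1.60 mm per year

True annual layer count = 33517 − 6 + 13 = 33524.
Extension rate ≈ 53695.8 / 33524 = 1.60 mm per year.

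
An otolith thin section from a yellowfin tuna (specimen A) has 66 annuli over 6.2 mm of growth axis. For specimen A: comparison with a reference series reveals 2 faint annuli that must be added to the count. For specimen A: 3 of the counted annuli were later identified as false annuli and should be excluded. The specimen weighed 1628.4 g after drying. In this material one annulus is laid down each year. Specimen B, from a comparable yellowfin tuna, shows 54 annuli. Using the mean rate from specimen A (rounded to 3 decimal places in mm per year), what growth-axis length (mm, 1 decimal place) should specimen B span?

Specimen A: true annulus count = 66 − 3 + 2 = 65.
A: 6.2 mm over 65 years gives 6.2 / 65 ≈ 0.095 mm per year.
B's length ≈ 0.095 × 54 = 5.1 mm.

5.1 mm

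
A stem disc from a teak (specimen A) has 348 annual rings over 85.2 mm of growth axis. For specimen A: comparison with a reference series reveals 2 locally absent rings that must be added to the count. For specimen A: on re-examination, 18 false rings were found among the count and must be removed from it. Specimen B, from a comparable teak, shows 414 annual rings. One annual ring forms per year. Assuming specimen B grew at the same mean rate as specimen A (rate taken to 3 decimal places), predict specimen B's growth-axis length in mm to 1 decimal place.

106.4 mm

Specimen A: true annual ring count = 348 − 18 + 2 = 332.
A: Mean rate = 85.2 mm / 332 years ≈ 0.257 mm/yr.
Length of B = 0.257 × 414 = 106.4 mm.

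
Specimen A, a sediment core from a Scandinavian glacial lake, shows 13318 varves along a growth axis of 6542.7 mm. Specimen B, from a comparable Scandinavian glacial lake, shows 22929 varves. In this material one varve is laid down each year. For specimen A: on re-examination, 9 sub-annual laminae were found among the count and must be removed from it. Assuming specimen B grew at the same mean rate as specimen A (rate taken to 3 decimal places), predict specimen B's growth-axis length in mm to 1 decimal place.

11281.1 mm

Specimen A: true varve count = 13318 − 9 = 13309.
A: Extension rate ≈ 6542.7 / 13309 = 0.492 mm/year.
For B, 0.492 mm/year × 22929 years = 11281.1 mm.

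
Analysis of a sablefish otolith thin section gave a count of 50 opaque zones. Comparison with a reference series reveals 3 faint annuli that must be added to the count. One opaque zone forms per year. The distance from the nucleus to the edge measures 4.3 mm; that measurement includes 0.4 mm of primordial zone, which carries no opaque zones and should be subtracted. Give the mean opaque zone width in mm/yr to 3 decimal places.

True opaque zone count = 50 + 3 = 53.
Removing the 0.4 mm offcut leaves 4.3 − 0.4 = 3.9 mm.
Mean rate = 3.9 mm / 53 years ≈ 0.074 mm/yr.

0.074 mm/yr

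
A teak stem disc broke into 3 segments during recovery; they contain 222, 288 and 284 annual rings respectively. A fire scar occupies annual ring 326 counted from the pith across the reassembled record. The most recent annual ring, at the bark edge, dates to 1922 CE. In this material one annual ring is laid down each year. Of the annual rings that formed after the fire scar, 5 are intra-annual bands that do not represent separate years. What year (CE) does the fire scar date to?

Total annual rings = 222 + 288 + 284 = 794.
794 − 326 = 468 annual rings lie beyond the fire scar toward the bark edge.
Excluding 5 false annual rings: 468 − 5 = 463.
The annual ring at the bark edge is 1922 CE, so the fire scar dates to 1922 − 463 = 1459 CE.

1459 CE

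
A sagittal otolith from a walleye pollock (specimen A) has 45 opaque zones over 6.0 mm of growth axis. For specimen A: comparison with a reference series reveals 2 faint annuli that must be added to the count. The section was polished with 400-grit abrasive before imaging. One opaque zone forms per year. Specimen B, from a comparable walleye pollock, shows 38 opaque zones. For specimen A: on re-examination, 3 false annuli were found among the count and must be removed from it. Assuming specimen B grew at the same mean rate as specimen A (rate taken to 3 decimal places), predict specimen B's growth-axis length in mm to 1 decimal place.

Specimen A: true opaque zone count = 45 − 3 + 2 = 44.
A: Mean rate = 6.0 mm / 44 years ≈ 0.136 mm per year.
For B, 0.136 mm/year × 38 years = 5.2 mm.

5.2 mm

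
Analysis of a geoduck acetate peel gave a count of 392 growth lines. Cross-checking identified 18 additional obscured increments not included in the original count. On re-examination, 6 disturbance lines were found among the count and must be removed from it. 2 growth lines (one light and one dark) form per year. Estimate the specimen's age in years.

Correcting the raw count gives 392 − 6 + 18 = 404 true growth lines.
Dividing by 2 growth lines per year: 404 / 2 = 202 years.

202 years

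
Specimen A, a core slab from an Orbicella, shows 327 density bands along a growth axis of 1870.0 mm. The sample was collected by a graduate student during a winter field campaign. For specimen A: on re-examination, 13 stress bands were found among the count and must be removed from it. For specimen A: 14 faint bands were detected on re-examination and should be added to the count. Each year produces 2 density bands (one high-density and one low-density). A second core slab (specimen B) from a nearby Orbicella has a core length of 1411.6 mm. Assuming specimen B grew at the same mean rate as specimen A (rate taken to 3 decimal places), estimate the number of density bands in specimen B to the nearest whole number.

Specimen A: correcting the raw count gives 327 − 13 + 14 = 328 true density bands.
Specimen A: 328 density bands at 2 per year is 328 / 2 = 164 years.
A: 1870.0 mm over 164 years gives 1870.0 / 164 ≈ 11.402 mm per year.
B spans 1411.6 / 11.402 = 123.80 years; at 2 density bands per year that is 123.80 × 2 ≈ 248 density bands.

248 density bands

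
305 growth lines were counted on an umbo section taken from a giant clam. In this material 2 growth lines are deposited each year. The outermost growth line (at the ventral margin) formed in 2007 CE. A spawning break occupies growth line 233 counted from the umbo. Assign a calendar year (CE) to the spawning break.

The spawning break sits at growth line 233 from the umbo, so 305 − 233 = 72 growth lines formed after it.
72 growth lines at 2 per year is 72 / 2 = 36 years.
The growth line at the ventral margin is 2007 CE, so the spawning break dates to 2007 − 36 = 1971 CE.

1971 CE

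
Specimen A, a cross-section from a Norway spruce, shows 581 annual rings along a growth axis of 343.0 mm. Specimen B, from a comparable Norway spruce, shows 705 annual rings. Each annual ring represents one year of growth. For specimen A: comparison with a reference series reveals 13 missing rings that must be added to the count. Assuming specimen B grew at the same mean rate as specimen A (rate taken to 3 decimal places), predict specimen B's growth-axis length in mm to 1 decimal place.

406.8 mm

Specimen A: after corrections the count is 581 + 13 = 594 annual rings.
A: Mean rate = 343.0 mm / 594 years ≈ 0.577 mm/year.
For B, 0.577 mm/year × 705 years = 406.8 mm.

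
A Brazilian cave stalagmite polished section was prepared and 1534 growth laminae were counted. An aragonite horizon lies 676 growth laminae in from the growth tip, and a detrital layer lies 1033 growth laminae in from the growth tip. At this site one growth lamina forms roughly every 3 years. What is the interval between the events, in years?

The two markers are separated by 1033 − 676 = 357 growth laminae.
At 3 years per growth lamina, 357 × 3 = 1071 years.

1071 years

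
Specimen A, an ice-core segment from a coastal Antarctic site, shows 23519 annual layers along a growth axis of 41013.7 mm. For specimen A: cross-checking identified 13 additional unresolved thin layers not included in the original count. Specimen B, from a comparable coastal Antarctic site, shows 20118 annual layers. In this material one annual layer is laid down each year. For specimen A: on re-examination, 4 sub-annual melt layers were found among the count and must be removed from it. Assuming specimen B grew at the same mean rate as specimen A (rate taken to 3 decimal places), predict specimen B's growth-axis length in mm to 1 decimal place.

35065.7 mm

Specimen A: correcting the raw count gives 23519 − 4 + 13 = 23528 true annual layers.
A: Mean rate = 41013.7 mm / 23528 years ≈ 1.743 mm/yr.
B's length ≈ 1.743 × 20118 = 35065.7 mm.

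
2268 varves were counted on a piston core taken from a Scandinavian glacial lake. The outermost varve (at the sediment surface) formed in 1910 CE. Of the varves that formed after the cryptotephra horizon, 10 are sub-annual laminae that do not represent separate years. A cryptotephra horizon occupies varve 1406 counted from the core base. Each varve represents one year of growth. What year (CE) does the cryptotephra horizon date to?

2268 − 1406 = 862 varves lie beyond the cryptotephra horizon toward the sediment surface.
Excluding 10 false varves: 862 − 10 = 852.
The varve at the sediment surface is 1910 CE, so the cryptotephra horizon dates to 1910 − 852 = 1058 CE.

1058 CE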